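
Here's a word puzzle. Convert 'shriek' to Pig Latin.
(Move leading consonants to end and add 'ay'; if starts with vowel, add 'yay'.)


'shriek': move consonant cluster 'shr' to end and add 'ay': 'iekshray'.

iekshray


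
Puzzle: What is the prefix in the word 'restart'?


The word 'restart' = 're' (prefix) + 'start' (root). The prefix is 're'.

re


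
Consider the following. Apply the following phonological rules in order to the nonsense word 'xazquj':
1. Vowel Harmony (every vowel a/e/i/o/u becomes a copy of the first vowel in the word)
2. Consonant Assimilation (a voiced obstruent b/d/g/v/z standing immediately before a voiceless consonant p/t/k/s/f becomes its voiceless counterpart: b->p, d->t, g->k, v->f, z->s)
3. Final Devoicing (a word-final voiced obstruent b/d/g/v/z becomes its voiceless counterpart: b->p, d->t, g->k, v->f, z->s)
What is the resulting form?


Starting form: 'xazquj'
Rule 1: Vowel Harmony: all vowels become 'a' (matching first vowel). 'xazquj' -> 'xazqaj'
Rule 2: Consonant Assimilation: no voiced obstruent (b/d/g/v/z) stands immediately before a voiceless consonant (p/t/k/s/f). No change.
Rule 3: Final Devoicing: final consonant 'j' is not one of the voiced obstruents b/d/g/v/z. No change.
Final form: 'xazqaj'

xazqaj


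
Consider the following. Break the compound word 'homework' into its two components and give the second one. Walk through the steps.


Split 'homework' into 'home' + 'work'. The second part is 'work'.

work


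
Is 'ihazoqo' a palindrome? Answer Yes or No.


Forward: 'ihazoqo'
Reversed: 'oqozahi'
They differ.

No


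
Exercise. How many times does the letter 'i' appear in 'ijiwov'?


Letter 'i' in 'ijiwov': found at position(s) 1, 3 = 2 occurrence(s).

2


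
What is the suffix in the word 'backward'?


The word 'backward' = 'back' (root) + '-ward' (suffix). The suffix is '-ward'.

ward


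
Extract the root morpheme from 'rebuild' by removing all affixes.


Remove prefix 're' from 'rebuild' to get root 'build'.

build


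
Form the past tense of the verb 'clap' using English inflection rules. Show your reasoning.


Apply rule: Double final consonant and add -ed. 'clap' becomes 'clapped'.

clapped


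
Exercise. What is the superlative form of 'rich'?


Apply superlative formation (add -est): 'rich' -> 'richest'.

richest


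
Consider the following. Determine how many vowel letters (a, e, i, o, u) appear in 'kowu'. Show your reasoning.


Vowels in 'kowu': o, u = 2 vowels.

2


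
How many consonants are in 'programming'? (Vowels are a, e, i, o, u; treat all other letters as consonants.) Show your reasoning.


Consonants in 'programming': p, r, g, r, m, m, n, g = 8 consonants.

8


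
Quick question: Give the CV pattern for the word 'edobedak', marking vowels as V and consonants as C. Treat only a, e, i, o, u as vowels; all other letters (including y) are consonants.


Letter mapping: e = V, d = C, o = V, b = C, e = V, d = C, a = V, k = C.

VCVCVCVC


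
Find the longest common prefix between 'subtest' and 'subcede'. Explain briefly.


Compare from the start: 3 characters match: 'sub'. Mismatch at position 4: 't' vs 'c'.

sub


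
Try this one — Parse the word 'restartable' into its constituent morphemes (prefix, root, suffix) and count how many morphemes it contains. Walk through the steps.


Step 1: Identify prefix: 're' (meaning: again)
Step 2: Identify root: 'start'
Step 3: Identify suffix(es): 'able'
Decomposition: re- (prefix: again) + start (root) + -able (suffix: capable of)
Total morphemes: 3

3 morphemes (re- (prefix: again) + start (root) + -able (suffix: capable of))


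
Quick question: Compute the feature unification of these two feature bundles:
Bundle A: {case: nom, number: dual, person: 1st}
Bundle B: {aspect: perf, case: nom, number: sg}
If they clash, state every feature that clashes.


Compare features:
aspect: A=_ vs B=perf -> unified: perf
case: A=nom vs B=nom -> unified: nom
number: A=dual vs B=sg -> CLASH
person: A=1st vs B=_ -> unified: 1st
Clash detected on feature 'number' (dual vs sg); unification fails.

CLASH on 'number' (dual vs sg)


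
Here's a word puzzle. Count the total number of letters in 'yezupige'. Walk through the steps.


Spell out 'yezupige' and number each letter: y(1), e(2), z(3), u(4), p(5), i(6), g(7), e(8). Total: 8 letters.

8


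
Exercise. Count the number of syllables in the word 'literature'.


Break 'literature' into syllables: lit-er-a-ture -> lit | er | a | ture = 4 syllables

4 syllables


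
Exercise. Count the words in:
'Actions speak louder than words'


Split into words: Actions | speak | louder | than | words = 5 words.

5


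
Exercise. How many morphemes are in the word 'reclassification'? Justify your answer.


Decomposition: re- (prefix) + class (root) + -ify (suffix) + -ation (suffix) = 4 morpheme(s)

4 morphemes


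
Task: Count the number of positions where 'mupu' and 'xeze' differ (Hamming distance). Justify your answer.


Alignment:
Position 1: 'm' vs 'x' = DIFFER
Position 2: 'u' vs 'e' = DIFFER
Position 3: 'p' vs 'z' = DIFFER
Position 4: 'u' vs 'e' = DIFFER
Total differences: 4

4


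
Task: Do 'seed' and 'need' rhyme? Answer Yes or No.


Rime (stressed vowel + following sounds) of 'seed': -eed = /iːd/
Rime of 'need': -eed = /iːd/
/iːd/ and /iːd/ are the same ending sound, so the words rhyme.

Yes


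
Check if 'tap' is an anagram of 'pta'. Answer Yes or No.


Sorted letters of 'tap': 'apt'
Sorted letters of 'pta': 'apt'
They match.

Yes


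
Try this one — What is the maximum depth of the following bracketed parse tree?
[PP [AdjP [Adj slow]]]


Count bracket nesting levels:
'[' at pos 0: depth = 1
'[' at pos 4: depth = 2
'[' at pos 10: depth = 3
Maximum depth reached: 3

3


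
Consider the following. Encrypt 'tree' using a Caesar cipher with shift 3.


Shift each letter by 3: t -> w, r -> u, e -> h, e -> h. Result: 'wuhh'.

wuhh


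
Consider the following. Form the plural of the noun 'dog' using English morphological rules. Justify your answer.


Apply rule: Add -s. 'dog' becomes 'dogs'.

dogs


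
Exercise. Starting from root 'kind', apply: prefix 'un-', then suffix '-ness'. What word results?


Step 1: Add prefix 'un-' to 'kind' = 'unkind'
Step 2: Add suffix '-ness' to 'unkind' = 'unkindness'

unkindness


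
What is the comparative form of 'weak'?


Apply comparative formation (add -er): 'weak' -> 'weaker'.

weaker


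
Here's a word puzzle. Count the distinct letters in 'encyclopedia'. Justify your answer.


Unique letters in 'encyclopedia': {a, c, d, e, i, l, n, o, p, y} = 10 distinct letters.

10


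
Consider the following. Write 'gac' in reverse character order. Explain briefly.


Reverse 'gac' character by character: 'cag'.

cag


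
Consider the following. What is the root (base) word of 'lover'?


Remove suffix '-er' from 'lover' to get root 'love'.

love


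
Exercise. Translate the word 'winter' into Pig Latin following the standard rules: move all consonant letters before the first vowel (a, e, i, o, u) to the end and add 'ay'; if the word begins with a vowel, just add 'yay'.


'winter': move consonant cluster 'w' to end and add 'ay': 'interway'.

interway


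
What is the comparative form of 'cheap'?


Apply comparative formation (add -er): 'cheap' -> 'cheaper'.

cheaper


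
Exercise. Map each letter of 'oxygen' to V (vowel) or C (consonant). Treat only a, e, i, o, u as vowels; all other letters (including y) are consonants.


Letter mapping: o = V, x = C, y = C, g = C, e = V, n = C.

VCCCVC


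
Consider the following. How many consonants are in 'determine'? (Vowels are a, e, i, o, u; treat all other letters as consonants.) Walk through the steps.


Consonants in 'determine': d, t, r, m, n = 5 consonants.

5


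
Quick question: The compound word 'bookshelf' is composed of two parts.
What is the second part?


Split 'bookshelf' into 'book' + 'shelf'. The second part is 'shelf'.

shelf


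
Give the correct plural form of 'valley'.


Apply rule: Add -s. 'valley' becomes 'valleys'.

valleys


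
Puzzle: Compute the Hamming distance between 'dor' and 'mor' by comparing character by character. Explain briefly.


Alignment:
Position 1: 'd' vs 'm' = DIFFER
Position 2: 'o' vs 'o' = match
Position 3: 'r' vs 'r' = match
Total differences: 1

1


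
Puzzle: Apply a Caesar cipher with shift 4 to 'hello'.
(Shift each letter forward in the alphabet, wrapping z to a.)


Shift each letter by 4: h -> l, e -> i, l -> p, l -> p, o -> s. Result: 'lipps'.

lipps


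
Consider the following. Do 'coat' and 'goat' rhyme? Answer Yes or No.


Rime (stressed vowel + following sounds) of 'coat': -oat = /oʊt/
Rime of 'goat': -oat = /oʊt/
/oʊt/ and /oʊt/ are the same ending sound, so the words rhyme.

Yes


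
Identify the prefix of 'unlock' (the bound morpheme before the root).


The word 'unlock' = 'un' (prefix) + 'lock' (root). The prefix is 'un'.

un


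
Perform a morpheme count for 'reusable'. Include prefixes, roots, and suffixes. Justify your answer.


Decomposition: re- (prefix) + use (root) + -able (suffix) = 3 morpheme(s)

3 morphemes


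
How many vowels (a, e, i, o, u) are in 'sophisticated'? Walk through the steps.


Vowels in 'sophisticated': o, i, i, a, e = 5 vowels.

5


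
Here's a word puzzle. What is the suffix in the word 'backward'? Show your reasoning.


The word 'backward' = 'back' (root) + '-ward' (suffix). The suffix is '-ward'.

ward


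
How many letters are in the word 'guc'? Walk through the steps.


Spell out 'guc' and number each letter: g(1), u(2), c(3). Total: 3 letters.

3


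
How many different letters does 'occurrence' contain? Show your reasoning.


Unique letters in 'occurrence': {c, e, n, o, r, u} = 6 distinct letters.

6


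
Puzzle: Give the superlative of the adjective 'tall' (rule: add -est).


Apply superlative formation (add -est): 'tall' -> 'tallest'.

tallest


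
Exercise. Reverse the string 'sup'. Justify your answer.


Reverse 'sup' character by character: 'pus'.

pus


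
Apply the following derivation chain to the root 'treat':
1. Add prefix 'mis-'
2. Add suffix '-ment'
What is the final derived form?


Step 1: Add prefix 'mis-' to 'treat' = 'mistreat'
Step 2: Add suffix '-ment' to 'mistreat' = 'mistreatment'

mistreatment


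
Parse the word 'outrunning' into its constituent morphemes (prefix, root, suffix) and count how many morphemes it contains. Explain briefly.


Step 1: Identify prefix: 'out' (meaning: surpass)
Step 2: Identify root: 'run'
Step 3: Identify suffix(es): 'ing'
Decomposition: out- (prefix: surpass) + run (root) + -ing (suffix: ongoing action)
Total morphemes: 3

3 morphemes (out- (prefix: surpass) + run (root) + -ing (suffix: ongoing action))


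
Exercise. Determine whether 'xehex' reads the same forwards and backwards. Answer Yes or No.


Forward: 'xehex'
Reversed: 'xehex'
They are identical.

Yes


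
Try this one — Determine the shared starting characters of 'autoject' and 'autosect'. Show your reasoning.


Compare from the start: 4 characters match: 'auto'. Mismatch at position 5: 'j' vs 's'.

auto


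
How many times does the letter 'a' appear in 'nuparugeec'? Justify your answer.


Letter 'a' in 'nuparugeec': found at position(s) 4 = 1 occurrence(s).

1


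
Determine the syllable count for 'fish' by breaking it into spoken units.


Break 'fish' into syllables: fish -> fish = 1 syllable

1 syllable


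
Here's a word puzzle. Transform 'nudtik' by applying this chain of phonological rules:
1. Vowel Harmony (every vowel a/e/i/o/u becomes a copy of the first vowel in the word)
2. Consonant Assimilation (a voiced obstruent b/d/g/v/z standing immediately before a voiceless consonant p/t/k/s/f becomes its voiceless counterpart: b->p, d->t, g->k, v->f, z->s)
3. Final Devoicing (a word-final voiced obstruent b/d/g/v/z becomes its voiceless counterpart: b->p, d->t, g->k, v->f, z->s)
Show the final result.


Starting form: 'nudtik'
Rule 1: Vowel Harmony: all vowels become 'u' (matching first vowel). 'nudtik' -> 'nudtuk'
Rule 2: Consonant Assimilation: voiced obstruent before voiceless consonant becomes voiceless ('dt' -> 'tt'). 'nudtuk' -> 'nuttuk'
Rule 3: Final Devoicing: final consonant 'k' is not one of the voiced obstruents b/d/g/v/z. No change.
Final form: 'nuttuk'

nuttuk


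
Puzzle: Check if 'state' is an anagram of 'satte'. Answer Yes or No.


Sorted letters of 'state': 'aestt'
Sorted letters of 'satte': 'aestt'
They match.

Yes


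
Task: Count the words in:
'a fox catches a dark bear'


Split into words: a | fox | catches | a | dark | bear = 6 words.

6


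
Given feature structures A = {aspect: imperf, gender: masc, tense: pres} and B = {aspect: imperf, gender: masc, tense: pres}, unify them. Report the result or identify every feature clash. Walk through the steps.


Compare features:
aspect: A=imperf vs B=imperf -> unified: imperf
gender: A=masc vs B=masc -> unified: masc
tense: A=pres vs B=pres -> unified: pres
No clashes found.

Unified: {aspect: imperf, gender: masc, tense: pres}


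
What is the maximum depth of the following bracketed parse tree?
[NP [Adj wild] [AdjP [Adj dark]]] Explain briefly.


Count bracket nesting levels:
'[' at pos 0: depth = 1
'[' at pos 4: depth = 2
'[' at pos 15: depth = 2
'[' at pos 21: depth = 3
Maximum depth reached: 3

3


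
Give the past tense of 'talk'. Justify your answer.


Apply rule: Add -ed. 'talk' becomes 'talked'.

talked


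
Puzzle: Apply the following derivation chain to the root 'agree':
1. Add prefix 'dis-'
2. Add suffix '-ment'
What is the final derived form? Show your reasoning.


Step 1: Add prefix 'dis-' to 'agree' = 'disagree'
Step 2: Add suffix '-ment' to 'disagree' = 'disagreement'

disagreement


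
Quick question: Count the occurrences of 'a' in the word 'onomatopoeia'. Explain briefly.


Letter 'a' in 'onomatopoeia': found at position(s) 5, 12 = 2 occurrence(s).

2


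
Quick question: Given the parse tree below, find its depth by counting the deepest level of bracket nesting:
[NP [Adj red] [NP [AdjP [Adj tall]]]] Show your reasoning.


Count bracket nesting levels:
'[' at pos 0: depth = 1
'[' at pos 4: depth = 2
'[' at pos 14: depth = 2
'[' at pos 18: depth = 3
'[' at pos 24: depth = 4
Maximum depth reached: 4

4


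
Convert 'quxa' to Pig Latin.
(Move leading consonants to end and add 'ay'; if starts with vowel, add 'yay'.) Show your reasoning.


'quxa': move consonant cluster 'q' to end and add 'ay': 'uxaqay'.

uxaqay


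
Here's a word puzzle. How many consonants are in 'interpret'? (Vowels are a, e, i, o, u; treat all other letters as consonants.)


Consonants in 'interpret': n, t, r, p, r, t = 6 consonants.

6


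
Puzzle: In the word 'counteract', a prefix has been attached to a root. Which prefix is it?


The word 'counteract' = 'counter' (prefix) + 'act' (root). The prefix is 'counter'.

counter


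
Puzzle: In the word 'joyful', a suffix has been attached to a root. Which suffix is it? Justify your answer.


The word 'joyful' = 'joy' (root) + '-ful' (suffix). The suffix is '-ful'.

ful


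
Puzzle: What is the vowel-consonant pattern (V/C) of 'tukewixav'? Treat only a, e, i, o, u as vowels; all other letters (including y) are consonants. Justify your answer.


Letter mapping: t = C, u = V, k = C, e = V, w = C, i = V, x = C, a = V, v = C.

CVCVCVCVC


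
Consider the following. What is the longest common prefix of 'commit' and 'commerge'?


Compare from the start: 4 characters match: 'comm'. Mismatch at position 5: 'i' vs 'e'.

comm


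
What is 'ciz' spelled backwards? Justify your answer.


Reverse 'ciz' character by character: 'zic'.

zic


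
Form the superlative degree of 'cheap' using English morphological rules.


Apply superlative formation (add -est): 'cheap' -> 'cheapest'.

cheapest


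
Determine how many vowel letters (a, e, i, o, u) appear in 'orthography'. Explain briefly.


Vowels in 'orthography': o, o, a = 3 vowels.

3


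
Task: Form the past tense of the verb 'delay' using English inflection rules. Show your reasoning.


Apply rule: Add -ed. 'delay' becomes 'delayed'.

delayed


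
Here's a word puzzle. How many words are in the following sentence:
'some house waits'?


Split into words: some | house | waits = 3 words.

3


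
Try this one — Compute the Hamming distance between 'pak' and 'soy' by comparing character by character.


Alignment:
Position 1: 'p' vs 's' = DIFFER
Position 2: 'a' vs 'o' = DIFFER
Position 3: 'k' vs 'y' = DIFFER
Total differences: 3

3


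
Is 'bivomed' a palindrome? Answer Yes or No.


Forward: 'bivomed'
Reversed: 'demovib'
They differ.

No


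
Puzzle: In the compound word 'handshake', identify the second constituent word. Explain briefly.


Split 'handshake' into 'hand' + 'shake'. The second part is 'shake'.

shake


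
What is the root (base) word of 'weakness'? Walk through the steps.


Remove suffix '-ness' from 'weakness' to get root 'weak'.

weak


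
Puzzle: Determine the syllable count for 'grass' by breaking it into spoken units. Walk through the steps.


Break 'grass' into syllables: grass -> grass = 1 syllable

1 syllable


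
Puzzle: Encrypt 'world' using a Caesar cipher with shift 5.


Shift each letter by 5: w -> b, o -> t, r -> w, l -> q, d -> i. Result: 'btwqi'.

btwqi


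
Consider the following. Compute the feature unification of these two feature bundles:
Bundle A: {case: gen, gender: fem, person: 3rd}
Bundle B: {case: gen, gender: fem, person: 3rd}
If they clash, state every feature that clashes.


Compare features:
case: A=gen vs B=gen -> unified: gen
gender: A=fem vs B=fem -> unified: fem
person: A=3rd vs B=3rd -> unified: 3rd
No clashes found.

Unified: {case: gen, gender: fem, person: 3rd}


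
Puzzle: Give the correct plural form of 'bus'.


Apply rule: Add -es (sibilant/fricative ending). 'bus' becomes 'buses'.

buses


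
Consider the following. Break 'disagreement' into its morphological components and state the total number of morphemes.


Step 1: Identify prefix: 'dis' (meaning: not/apart)
Step 2: Identify root: 'agree'
Step 3: Identify suffix(es): 'ment'
Decomposition: dis- (prefix: not/apart) + agree (root) + -ment (suffix: action/result)
Total morphemes: 3

3 morphemes (dis- (prefix: not/apart) + agree (root) + -ment (suffix: action/result))


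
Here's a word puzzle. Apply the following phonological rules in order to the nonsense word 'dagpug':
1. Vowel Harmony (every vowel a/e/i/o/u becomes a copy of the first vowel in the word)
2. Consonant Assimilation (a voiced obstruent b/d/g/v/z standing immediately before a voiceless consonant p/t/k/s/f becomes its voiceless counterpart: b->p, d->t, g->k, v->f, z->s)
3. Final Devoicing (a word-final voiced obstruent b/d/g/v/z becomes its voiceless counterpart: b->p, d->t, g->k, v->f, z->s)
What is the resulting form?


Starting form: 'dagpug'
Rule 1: Vowel Harmony: all vowels become 'a' (matching first vowel). 'dagpug' -> 'dagpag'
Rule 2: Consonant Assimilation: voiced obstruent before voiceless consonant becomes voiceless ('gp' -> 'kp'). 'dagpag' -> 'dakpag'
Rule 3: Final Devoicing: word-final voiced obstruent 'g' becomes voiceless 'k'. 'dakpag' -> 'dakpak'
Final form: 'dakpak'

dakpak


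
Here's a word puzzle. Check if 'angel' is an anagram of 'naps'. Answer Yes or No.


Sorted letters of 'angel': 'aegln'
Sorted letters of 'naps': 'anps'
They do not match.

No


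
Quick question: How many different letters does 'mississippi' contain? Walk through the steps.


Unique letters in 'mississippi': {i, m, p, s} = 4 distinct letters.

4


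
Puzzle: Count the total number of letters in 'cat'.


Spell out 'cat' and number each letter: c(1), a(2), t(3). Total: 3 letters.

3


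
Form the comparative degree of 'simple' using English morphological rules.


Apply comparative formation (ends in e: add -r): 'simple' -> 'simpler'.

simpler


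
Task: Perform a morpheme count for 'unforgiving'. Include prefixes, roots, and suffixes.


Decomposition: un- (prefix) + forgive (root) + -ing (suffix) = 3 morpheme(s)

3 morphemes


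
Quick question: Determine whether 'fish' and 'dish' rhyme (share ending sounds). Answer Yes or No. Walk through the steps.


Rime (stressed vowel + following sounds) of 'fish': -ish = /ɪʃ/
Rime of 'dish': -ish = /ɪʃ/
/ɪʃ/ and /ɪʃ/ are the same ending sound, so the words rhyme.

Yes


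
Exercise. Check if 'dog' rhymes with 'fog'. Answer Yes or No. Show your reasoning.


Rime (stressed vowel + following sounds) of 'dog': -og = /ɒg/
Rime of 'fog': -og = /ɒg/
/ɒg/ and /ɒg/ are the same ending sound, so the words rhyme.

Yes


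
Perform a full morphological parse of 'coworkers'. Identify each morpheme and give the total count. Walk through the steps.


Step 1: Identify prefix: 'co' (meaning: together)
Step 2: Identify root: 'work'
Step 3: Identify suffix(es): 'er, s'
Decomposition: co- (prefix: together) + work (root) + -er (suffix: one who) + -s (plural)
Total morphemes: 4

4 morphemes (co- (prefix: together) + work (root) + -er (suffix: one who) + -s (plural))


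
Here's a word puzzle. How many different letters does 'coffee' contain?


Unique letters in 'coffee': {c, e, f, o} = 4 distinct letters.

4


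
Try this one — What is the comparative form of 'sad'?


Apply comparative formation (double final consonant, add -er): 'sad' -> 'sadder'.

sadder


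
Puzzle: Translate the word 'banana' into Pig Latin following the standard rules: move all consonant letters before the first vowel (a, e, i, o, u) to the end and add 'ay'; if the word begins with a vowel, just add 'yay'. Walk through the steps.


'banana': move consonant cluster 'b' to end and add 'ay': 'ananabay'.

ananabay


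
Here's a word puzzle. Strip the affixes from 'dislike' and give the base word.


Remove prefix 'dis' from 'dislike' to get root 'like'.

like


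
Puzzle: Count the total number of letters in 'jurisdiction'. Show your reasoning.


Spell out 'jurisdiction' and number each letter: j(1), u(2), r(3), i(4), s(5), d(6), i(7), c(8), t(9), i(10), o(11), n(12). Total: 12 letters.

12


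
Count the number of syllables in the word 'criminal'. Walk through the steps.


Break 'criminal' into syllables: crim-i-nal -> crim | i | nal = 3 syllables

3 syllables


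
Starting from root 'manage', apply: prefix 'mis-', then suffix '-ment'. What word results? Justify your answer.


Step 1: Add prefix 'mis-' to 'manage' = 'mismanage'
Step 2: Add suffix '-ment' to 'mismanage' = 'mismanagement'

mismanagement


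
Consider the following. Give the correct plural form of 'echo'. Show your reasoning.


Apply rule: Add -es (consonant + o). 'echo' becomes 'echoes'.

echoes


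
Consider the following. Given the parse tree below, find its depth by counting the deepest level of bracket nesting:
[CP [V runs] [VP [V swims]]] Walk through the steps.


Count bracket nesting levels:
'[' at pos 0: depth = 1
'[' at pos 4: depth = 2
'[' at pos 13: depth = 2
'[' at pos 17: depth = 3
Maximum depth reached: 3

3


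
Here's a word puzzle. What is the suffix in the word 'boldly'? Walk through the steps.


The word 'boldly' = 'bold' (root) + '-ly' (suffix). The suffix is '-ly'.

ly


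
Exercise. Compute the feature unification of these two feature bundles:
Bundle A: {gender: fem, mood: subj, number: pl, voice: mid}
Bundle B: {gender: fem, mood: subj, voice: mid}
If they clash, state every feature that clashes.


Compare features:
gender: A=fem vs B=fem -> unified: fem
mood: A=subj vs B=subj -> unified: subj
number: A=pl vs B=_ -> unified: pl
voice: A=mid vs B=mid -> unified: mid
No clashes found.

Unified: {gender: fem, mood: subj, number: pl, voice: mid}


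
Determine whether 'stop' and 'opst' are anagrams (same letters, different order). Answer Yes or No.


Sorted letters of 'stop': 'opst'
Sorted letters of 'opst': 'opst'
They match.

Yes


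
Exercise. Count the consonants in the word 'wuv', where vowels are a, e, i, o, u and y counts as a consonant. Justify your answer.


Consonants in 'wuv': w, v = 2 consonants.

2


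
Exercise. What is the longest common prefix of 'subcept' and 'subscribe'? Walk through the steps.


Compare from the start: 3 characters match: 'sub'. Mismatch at position 4: 'c' vs 's'.

sub


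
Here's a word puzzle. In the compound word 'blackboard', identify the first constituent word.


Split 'blackboard' into 'black' + 'board'. The first part is 'black'.

black


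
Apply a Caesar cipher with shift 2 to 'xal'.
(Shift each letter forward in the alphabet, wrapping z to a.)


Shift each letter by 2: x -> z, a -> c, l -> n. Result: 'zcn'.

zcn


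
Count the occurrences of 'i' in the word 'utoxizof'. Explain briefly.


Letter 'i' in 'utoxizof': found at position(s) 5 = 1 occurrence(s).

1


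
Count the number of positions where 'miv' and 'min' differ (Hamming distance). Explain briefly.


Alignment:
Position 1: 'm' vs 'm' = match
Position 2: 'i' vs 'i' = match
Position 3: 'v' vs 'n' = DIFFER
Total differences: 1

1


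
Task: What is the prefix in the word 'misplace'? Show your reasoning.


The word 'misplace' = 'mis' (prefix) + 'place' (root). The prefix is 'mis'.

mis


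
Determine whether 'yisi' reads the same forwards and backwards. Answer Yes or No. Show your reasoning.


Forward: 'yisi'
Reversed: 'isiy'
They differ.

No


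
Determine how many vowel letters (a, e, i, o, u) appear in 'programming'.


Vowels in 'programming': o, a, i = 3 vowels.

3


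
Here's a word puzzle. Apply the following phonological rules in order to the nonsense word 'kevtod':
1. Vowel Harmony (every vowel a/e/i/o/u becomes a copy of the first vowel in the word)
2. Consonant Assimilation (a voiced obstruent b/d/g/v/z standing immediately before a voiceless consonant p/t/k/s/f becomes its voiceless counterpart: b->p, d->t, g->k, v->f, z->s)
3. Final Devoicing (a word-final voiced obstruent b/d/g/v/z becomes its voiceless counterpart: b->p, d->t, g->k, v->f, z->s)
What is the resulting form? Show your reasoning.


Starting form: 'kevtod'
Rule 1: Vowel Harmony: all vowels become 'e' (matching first vowel). 'kevtod' -> 'kevted'
Rule 2: Consonant Assimilation: voiced obstruent before voiceless consonant becomes voiceless ('vt' -> 'ft'). 'kevted' -> 'kefted'
Rule 3: Final Devoicing: word-final voiced obstruent 'd' becomes voiceless 't'. 'kefted' -> 'keftet'
Final form: 'keftet'

keftet


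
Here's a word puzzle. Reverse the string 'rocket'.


Reverse 'rocket' character by character: 'tekcor'.

tekcor


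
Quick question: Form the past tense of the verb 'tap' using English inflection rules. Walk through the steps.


Apply rule: Double final consonant and add -ed. 'tap' becomes 'tapped'.

tapped


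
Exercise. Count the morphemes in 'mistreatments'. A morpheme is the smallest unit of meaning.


Decomposition: mis- (prefix) + treat (root) + -ment (suffix) + -s (plural) = 4 morpheme(s)

4 morphemes


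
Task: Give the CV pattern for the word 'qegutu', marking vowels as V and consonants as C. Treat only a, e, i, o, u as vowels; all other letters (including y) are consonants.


Letter mapping: q = C, e = V, g = C, u = V, t = C, u = V.

CVCVCV


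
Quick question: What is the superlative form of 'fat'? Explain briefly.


Apply superlative formation (double final consonant, add -est): 'fat' -> 'fattest'.

fattest


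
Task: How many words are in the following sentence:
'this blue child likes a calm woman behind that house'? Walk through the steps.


Split into words: this | blue | child | likes | a | calm | woman | behind | that | house = 10 words.

10


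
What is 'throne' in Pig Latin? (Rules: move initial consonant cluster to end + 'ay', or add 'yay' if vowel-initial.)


'throne': move consonant cluster 'thr' to end and add 'ay': 'onethray'.

onethray


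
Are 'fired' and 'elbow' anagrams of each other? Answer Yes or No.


Sorted letters of 'fired': 'defir'
Sorted letters of 'elbow': 'below'
They do not match.

No


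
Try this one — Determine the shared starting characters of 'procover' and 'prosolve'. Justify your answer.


Compare from the start: 3 characters match: 'pro'. Mismatch at position 4: 'c' vs 's'.

pro


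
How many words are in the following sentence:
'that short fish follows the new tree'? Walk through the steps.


Split into words: that | short | fish | follows | the | new | tree = 7 words.

7


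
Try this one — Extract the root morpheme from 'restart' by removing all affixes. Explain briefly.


Remove prefix 're' from 'restart' to get root 'start'.

start


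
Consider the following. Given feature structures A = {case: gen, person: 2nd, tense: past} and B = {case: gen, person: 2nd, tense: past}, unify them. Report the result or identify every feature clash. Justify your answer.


Compare features:
case: A=gen vs B=gen -> unified: gen
person: A=2nd vs B=2nd -> unified: 2nd
tense: A=past vs B=past -> unified: past
No clashes found.

Unified: {case: gen, person: 2nd, tense: past}


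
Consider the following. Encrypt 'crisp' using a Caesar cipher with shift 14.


Shift each letter by 14: c -> q, r -> f, i -> w, s -> g, p -> d. Result: 'qfwgd'.

qfwgd


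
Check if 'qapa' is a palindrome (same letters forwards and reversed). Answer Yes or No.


Forward: 'qapa'
Reversed: 'apaq'
They differ.

No


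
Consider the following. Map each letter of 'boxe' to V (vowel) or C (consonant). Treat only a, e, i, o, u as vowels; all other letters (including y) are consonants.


Letter mapping: b = C, o = V, x = C, e = V.

CVCV


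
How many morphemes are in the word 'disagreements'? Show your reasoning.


Decomposition: dis- (prefix) + agree (root) + -ment (suffix) + -s (plural) = 4 morpheme(s)

4 morphemes


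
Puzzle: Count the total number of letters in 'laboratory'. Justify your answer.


Spell out 'laboratory' and number each letter: l(1), a(2), b(3), o(4), r(5), a(6), t(7), o(8), r(9), y(10). Total: 10 letters.

10


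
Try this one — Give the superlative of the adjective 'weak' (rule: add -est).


Apply superlative formation (add -est): 'weak' -> 'weakest'.

weakest


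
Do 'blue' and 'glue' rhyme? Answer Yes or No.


Rime (stressed vowel + following sounds) of 'blue': -ue = /uː/
Rime of 'glue': -ue = /uː/
/uː/ and /uː/ are the same ending sound, so the words rhyme.

Yes


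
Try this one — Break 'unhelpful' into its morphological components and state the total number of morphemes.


Step 1: Identify prefix: 'un' (meaning: not/reverse)
Step 2: Identify root: 'help'
Step 3: Identify suffix(es): 'ful'
Decomposition: un- (prefix: not/reverse) + help (root) + -ful (suffix: full of)
Total morphemes: 3

3 morphemes (un- (prefix: not/reverse) + help (root) + -ful (suffix: full of))


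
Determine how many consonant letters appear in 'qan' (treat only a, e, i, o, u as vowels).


Consonants in 'qan': q, n = 2 consonants.

2


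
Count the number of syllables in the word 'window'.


Break 'window' into syllables: win-dow -> win | dow = 2 syllables

2 syllables


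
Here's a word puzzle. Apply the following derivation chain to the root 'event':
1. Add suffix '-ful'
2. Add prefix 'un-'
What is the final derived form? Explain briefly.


Step 1: Add suffix '-ful' to 'event' = 'eventful'
Step 2: Add prefix 'un-' to 'eventful' = 'uneventful'

uneventful


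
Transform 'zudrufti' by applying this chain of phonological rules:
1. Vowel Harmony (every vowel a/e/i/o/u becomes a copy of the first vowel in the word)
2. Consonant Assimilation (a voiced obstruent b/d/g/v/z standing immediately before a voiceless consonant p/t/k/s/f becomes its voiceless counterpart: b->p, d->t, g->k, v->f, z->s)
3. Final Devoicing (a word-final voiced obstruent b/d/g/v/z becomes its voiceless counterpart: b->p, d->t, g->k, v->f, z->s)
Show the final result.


Starting form: 'zudrufti'
Rule 1: Vowel Harmony: all vowels become 'u' (matching first vowel). 'zudrufti' -> 'zudruftu'
Rule 2: Consonant Assimilation: no voiced obstruent (b/d/g/v/z) stands immediately before a voiceless consonant (p/t/k/s/f). No change.
Rule 3: Final Devoicing: the word ends in the vowel 'u', not a consonant. No change.
Final form: 'zudruftu'

zudruftu


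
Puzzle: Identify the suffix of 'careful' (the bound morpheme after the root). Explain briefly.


The word 'careful' = 'care' (root) + '-ful' (suffix). The suffix is '-ful'.

ful


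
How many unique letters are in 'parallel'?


Unique letters in 'parallel': {a, e, l, p, r} = 5 distinct letters.

5


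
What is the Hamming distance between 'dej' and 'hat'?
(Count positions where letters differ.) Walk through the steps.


Alignment:
Position 1: 'd' vs 'h' = DIFFER
Position 2: 'e' vs 'a' = DIFFER
Position 3: 'j' vs 't' = DIFFER
Total differences: 3

3


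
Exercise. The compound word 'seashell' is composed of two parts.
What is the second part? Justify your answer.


Split 'seashell' into 'sea' + 'shell'. The second part is 'shell'.

shell


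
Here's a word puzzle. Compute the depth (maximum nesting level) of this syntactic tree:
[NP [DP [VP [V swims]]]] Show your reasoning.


Count bracket nesting levels:
'[' at pos 0: depth = 1
'[' at pos 4: depth = 2
'[' at pos 8: depth = 3
'[' at pos 12: depth = 4
Maximum depth reached: 4

4


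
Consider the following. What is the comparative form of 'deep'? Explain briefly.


Apply comparative formation (add -er): 'deep' -> 'deeper'.

deeper


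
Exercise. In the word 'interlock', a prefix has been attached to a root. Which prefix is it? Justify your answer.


The word 'interlock' = 'inter' (prefix) + 'lock' (root). The prefix is 'inter'.

inter


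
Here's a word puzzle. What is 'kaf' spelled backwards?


Reverse 'kaf' character by character: 'fak'.

fak


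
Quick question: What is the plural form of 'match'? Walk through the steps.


Apply rule: Add -es (sibilant/fricative ending). 'match' becomes 'matches'.

matches


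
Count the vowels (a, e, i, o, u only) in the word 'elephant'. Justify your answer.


Vowels in 'elephant': e, e, a = 3 vowels.

3


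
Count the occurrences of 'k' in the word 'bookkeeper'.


Letter 'k' in 'bookkeeper': found at position(s) 4, 5 = 2 occurrence(s).

2


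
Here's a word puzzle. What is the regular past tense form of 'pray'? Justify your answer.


Apply rule: Add -ed. 'pray' becomes 'prayed'.

prayed


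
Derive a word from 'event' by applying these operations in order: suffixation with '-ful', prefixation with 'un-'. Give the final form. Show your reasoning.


Step 1: Add suffix '-ful' to 'event' = 'eventful'
Step 2: Add prefix 'un-' to 'eventful' = 'uneventful'

uneventful


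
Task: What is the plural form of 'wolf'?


Apply rule: Change -f to -ves. 'wolf' becomes 'wolves'.

wolves


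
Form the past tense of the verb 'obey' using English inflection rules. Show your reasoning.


Apply rule: Add -ed. 'obey' becomes 'obeyed'.

obeyed


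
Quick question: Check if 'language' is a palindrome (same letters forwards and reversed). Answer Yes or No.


Forward: 'language'
Reversed: 'egaugnal'
They differ.

No


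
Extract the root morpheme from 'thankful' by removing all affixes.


Remove suffix '-ful' from 'thankful' to get root 'thank'.

thank


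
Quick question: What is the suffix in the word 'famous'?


The word 'famous' = 'fame' (root) + '-ous' (suffix). The suffix is '-ous'.

ous


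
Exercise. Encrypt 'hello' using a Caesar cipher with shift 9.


Shift each letter by 9: h -> q, e -> n, l -> u, l -> u, o -> x. Result: 'qnuux'.

qnuux


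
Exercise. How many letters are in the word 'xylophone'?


Spell out 'xylophone' and number each letter: x(1), y(2), l(3), o(4), p(5), h(6), o(7), n(8), e(9). Total: 9 letters.

9


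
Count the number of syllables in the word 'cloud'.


Break 'cloud' into syllables: cloud -> cloud = 1 syllable

1 syllable


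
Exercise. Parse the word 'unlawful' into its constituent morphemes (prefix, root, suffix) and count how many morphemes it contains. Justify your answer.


Step 1: Identify prefix: 'un' (meaning: not/reverse)
Step 2: Identify root: 'law'
Step 3: Identify suffix(es): 'ful'
Decomposition: un- (prefix: not/reverse) + law (root) + -ful (suffix: full of)
Total morphemes: 3

3 morphemes (un- (prefix: not/reverse) + law (root) + -ful (suffix: full of))


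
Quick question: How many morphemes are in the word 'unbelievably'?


Decomposition: un- (prefix) + believe (root) + -able (suffix) + -ly (suffix) = 4 morpheme(s)

4 morphemes


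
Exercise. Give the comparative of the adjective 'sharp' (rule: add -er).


Apply comparative formation (add -er): 'sharp' -> 'sharper'.

sharper


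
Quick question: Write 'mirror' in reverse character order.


Reverse 'mirror' character by character: 'rorrim'.

rorrim


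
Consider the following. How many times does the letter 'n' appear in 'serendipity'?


Letter 'n' in 'serendipity': found at position(s) 5 = 1 occurrence(s).

1


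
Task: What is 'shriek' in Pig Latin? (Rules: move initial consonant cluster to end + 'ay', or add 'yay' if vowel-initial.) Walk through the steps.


'shriek': move consonant cluster 'shr' to end and add 'ay': 'iekshray'.

iekshray


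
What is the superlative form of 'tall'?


Apply superlative formation (add -est): 'tall' -> 'tallest'.

tallest


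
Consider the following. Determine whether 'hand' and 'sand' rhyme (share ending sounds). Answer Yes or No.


Rime (stressed vowel + following sounds) of 'hand': -and = /ænd/
Rime of 'sand': -and = /ænd/
/ænd/ and /ænd/ are the same ending sound, so the words rhyme.

Yes


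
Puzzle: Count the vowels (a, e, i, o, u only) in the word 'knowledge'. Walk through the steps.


Vowels in 'knowledge': o, e, e = 3 vowels.

3


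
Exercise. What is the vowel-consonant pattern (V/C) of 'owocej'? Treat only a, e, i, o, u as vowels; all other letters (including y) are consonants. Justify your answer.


Letter mapping: o = V, w = C, o = V, c = C, e = V, j = C.

VCVCVC


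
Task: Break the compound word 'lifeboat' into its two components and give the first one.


Split 'lifeboat' into 'life' + 'boat'. The first part is 'life'.

life


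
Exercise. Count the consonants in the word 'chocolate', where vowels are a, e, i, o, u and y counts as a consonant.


Consonants in 'chocolate': c, h, c, l, t = 5 consonants.

5


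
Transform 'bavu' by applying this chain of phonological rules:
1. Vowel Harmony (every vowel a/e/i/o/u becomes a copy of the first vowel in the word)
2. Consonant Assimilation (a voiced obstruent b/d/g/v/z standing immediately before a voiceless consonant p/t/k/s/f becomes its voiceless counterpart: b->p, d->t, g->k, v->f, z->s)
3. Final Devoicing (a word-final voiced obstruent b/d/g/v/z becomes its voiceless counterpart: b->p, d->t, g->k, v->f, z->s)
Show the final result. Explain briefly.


Starting form: 'bavu'
Rule 1: Vowel Harmony: all vowels become 'a' (matching first vowel). 'bavu' -> 'bava'
Rule 2: Consonant Assimilation: no voiced obstruent (b/d/g/v/z) stands immediately before a voiceless consonant (p/t/k/s/f). No change.
Rule 3: Final Devoicing: the word ends in the vowel 'a', not a consonant. No change.
Final form: 'bava'

bava
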